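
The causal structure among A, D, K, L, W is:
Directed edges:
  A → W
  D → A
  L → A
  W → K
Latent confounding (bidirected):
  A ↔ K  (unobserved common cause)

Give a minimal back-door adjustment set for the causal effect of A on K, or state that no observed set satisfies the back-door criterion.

desc(A)\{A}={K,W}; candidates ⊆ {D,L}.
A↔K: latent back-door arc(s) into A.
size 0: {}; under {} A still reaches {D,K,L} ∋ K.
size 1: {D}, {L}; under {D} A still reaches {K,L} ∋ K.
size 2: {D,L}; under {D,L} A still reaches {K} ∋ K.
A↔K cannot be blocked by any observed set — no back-door set.

A→K: no observed back-door set.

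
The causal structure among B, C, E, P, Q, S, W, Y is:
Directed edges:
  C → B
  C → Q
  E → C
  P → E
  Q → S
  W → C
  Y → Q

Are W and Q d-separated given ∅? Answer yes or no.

No — W and Q are d-connected given ∅.

Bayes-Ball from W | ∅ reaches {B,C,Q,S}.
Q ∈ reach(W|∅) ⇒ W ⊥̸ Q | ∅.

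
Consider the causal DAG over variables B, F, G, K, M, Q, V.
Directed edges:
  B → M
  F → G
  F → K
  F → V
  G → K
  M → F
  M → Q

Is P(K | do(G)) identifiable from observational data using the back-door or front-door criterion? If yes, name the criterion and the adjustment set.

P(K|do(G)): backdoor, adjust for {F}.

desc(G)\{G}={K}; candidates ⊆ {B,F,M,Q,V}.
size 0: {}; under {} G still reaches {B,F,K,M,Q,V} ∋ K.
{F}: G⊥K given {F} in G with G→· removed — back-door holds.
P(K|do(G)) = Σ_{F} P(K|G,F)·P(F).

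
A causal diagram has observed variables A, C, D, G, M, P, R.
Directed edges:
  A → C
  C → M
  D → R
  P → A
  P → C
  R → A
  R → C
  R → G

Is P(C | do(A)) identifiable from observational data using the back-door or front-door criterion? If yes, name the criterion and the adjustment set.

desc(A)\{A}={C,M}; candidates ⊆ {D,G,P,R}.
size 0: {}; under {} A still reaches {C,D,G,M,P,R} ∋ C.
size 1: {D}, {G}, {P} …(+1); under {D} A still reaches {C,G,M,P,R} ∋ C.
{P,R}: A⊥C given {P,R} in G with A→· removed — back-door holds.
P(C|do(A)) = Σ_{P,R} P(C|A,P,R)·P(P,R).

P(C|do(A)): backdoor, adjust for {P, R}.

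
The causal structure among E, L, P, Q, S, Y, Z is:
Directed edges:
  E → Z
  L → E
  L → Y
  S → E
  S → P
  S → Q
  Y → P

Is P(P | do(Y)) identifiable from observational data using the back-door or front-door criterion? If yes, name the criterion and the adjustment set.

P(P|do(Y)): backdoor, adjust for ∅.

desc(Y)\{Y}={P}; candidates ⊆ {E,L,Q,S,Z}.
∅: Y⊥P given ∅ in G with Y→· removed — back-door holds.
P(P|do(Y)) = P(P|Y) — no adjustment needed.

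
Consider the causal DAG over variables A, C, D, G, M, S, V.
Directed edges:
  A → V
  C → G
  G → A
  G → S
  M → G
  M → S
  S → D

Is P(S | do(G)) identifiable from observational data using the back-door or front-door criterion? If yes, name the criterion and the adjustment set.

P(S|do(G)): backdoor, adjust for {M}.

desc(G)\{G}={A,D,S,V}; candidates ⊆ {C,M}.
size 0: {}; under {} G still reaches {C,D,M,S} ∋ S.
{M}: G⊥S given {M} in G with G→· removed — back-door holds.
P(S|do(G)) = Σ_{M} P(S|G,M)·P(M).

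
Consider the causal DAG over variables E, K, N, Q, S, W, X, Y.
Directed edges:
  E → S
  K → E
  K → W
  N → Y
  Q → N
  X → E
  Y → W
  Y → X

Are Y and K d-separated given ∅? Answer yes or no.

Yes — Y ⊥ K | ∅.

Bayes-Ball from Y | ∅ reaches {E,N,Q,S,W,X}.
K ∉ reach(Y|∅) ⇒ Y ⊥ K | ∅.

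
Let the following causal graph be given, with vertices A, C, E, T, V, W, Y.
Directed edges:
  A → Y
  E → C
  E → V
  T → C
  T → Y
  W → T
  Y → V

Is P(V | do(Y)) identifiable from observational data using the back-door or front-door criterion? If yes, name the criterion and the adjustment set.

desc(Y)\{Y}={V}; candidates ⊆ {A,C,E,T,W}.
∅: Y⊥V given ∅ in G with Y→· removed — back-door holds.
P(V|do(Y)) = P(V|Y) — no adjustment needed.

P(V|do(Y)): backdoor, adjust for ∅.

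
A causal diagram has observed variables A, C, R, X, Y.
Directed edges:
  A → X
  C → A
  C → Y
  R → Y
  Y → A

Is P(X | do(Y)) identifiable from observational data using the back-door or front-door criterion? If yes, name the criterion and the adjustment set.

P(X|do(Y)): backdoor, adjust for {C}.

desc(Y)\{Y}={A,X}; candidates ⊆ {C,R}.
size 0: {}; under {} Y still reaches {A,C,R,X} ∋ X.
{C}: Y⊥X given {C} in G with Y→· removed — back-door holds.
P(X|do(Y)) = Σ_{C} P(X|Y,C)·P(C).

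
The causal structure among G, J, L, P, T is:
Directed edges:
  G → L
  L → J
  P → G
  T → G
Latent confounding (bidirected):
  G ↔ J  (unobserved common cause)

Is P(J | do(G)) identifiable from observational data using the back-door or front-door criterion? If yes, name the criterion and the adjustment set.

P(J|do(G)): frontdoor, adjust for {L}.

desc(G)\{G}={J,L}; candidates ⊆ {P,T}.
G↔J: latent back-door arc(s) into G.
size 0: {}; under {} G still reaches {J,P,T} ∋ J.
size 1: {P}, {T}; under {P} G still reaches {J,T} ∋ J.
size 2: {P,T}; under {P,T} G still reaches {J} ∋ J.
G↔J cannot be blocked by any observed set — no back-door set.
{L}: (i) intercepts every directed G→J path; (ii) no back-door G→{L}; (iii) {G} blocks every back-door {L}→J. Front-door holds.
P(J|do(G)) = Σ_{L} P(L|G) Σ_{G'} P(J|L,G')P(G').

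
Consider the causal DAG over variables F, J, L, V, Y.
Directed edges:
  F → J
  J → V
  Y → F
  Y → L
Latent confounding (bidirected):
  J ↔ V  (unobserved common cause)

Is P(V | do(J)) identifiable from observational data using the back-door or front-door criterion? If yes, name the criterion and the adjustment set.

P(V|do(J)): not identifiable (no BD/FD set).

desc(J)\{J}={V}; candidates ⊆ {F,L,Y}.
J↔V: latent back-door arc(s) into J.
size 0: {}; under {} J still reaches {F,L,V,Y} ∋ V.
size 1: {F}, {L}, {Y}; under {F} J still reaches {V} ∋ V.
size 2: {F,L}, {F,Y}, {L,Y}; under {F,L} J still reaches {V} ∋ V.
J↔V cannot be blocked by any observed set — no back-door set.
No mediator lies on a directed J→…→V path.
Neither criterion identifies P(V|do(J)) in this graph.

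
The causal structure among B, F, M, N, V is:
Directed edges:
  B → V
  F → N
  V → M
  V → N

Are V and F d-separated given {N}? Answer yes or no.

No — V and F are d-connected given {N}.

Bayes-Ball from V | {N} reaches {B,F,M}.
F ∈ reach(V|{N}) ⇒ V ⊥̸ F | {N}.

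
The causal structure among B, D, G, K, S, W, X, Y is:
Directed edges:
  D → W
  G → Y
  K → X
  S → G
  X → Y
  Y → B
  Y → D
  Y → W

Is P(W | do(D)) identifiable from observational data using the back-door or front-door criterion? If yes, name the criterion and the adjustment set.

desc(D)\{D}={W}; candidates ⊆ {B,G,K,S,X,Y}.
size 0: {}; under {} D still reaches {B,G,K,S,W,X,Y} ∋ W.
{Y}: D⊥W given {Y} in G with D→· removed — back-door holds.
P(W|do(D)) = Σ_{Y} P(W|D,Y)·P(Y).

P(W|do(D)): backdoor, adjust for {Y}.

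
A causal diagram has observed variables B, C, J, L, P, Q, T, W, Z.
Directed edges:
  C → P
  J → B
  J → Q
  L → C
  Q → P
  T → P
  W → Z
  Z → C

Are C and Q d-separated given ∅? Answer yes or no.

Bayes-Ball from C | ∅ reaches {L,P,W,Z}.
Q ∉ reach(C|∅) ⇒ C ⊥ Q | ∅.

Yes — C ⊥ Q | ∅.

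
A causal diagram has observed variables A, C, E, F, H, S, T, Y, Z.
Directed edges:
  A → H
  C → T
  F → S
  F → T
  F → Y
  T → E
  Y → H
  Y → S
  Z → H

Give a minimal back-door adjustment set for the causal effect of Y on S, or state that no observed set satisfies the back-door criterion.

desc(Y)\{Y}={H,S}; candidates ⊆ {A,C,E,F,T,Z}.
size 0: {}; under {} Y still reaches {E,F,S,T} ∋ S.
{F}: Y⊥S given {F} in G with Y→· removed — back-door holds.

Y→S: minimal back-door set {F}.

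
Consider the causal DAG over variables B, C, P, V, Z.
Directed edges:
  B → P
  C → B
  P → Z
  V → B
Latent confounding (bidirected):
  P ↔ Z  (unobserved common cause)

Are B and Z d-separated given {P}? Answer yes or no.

Bayes-Ball from B | {P} reaches {C,V,Z}.
Z ∈ reach(B|{P}) ⇒ B ⊥̸ Z | {P}.

No — B and Z are d-connected given {P}.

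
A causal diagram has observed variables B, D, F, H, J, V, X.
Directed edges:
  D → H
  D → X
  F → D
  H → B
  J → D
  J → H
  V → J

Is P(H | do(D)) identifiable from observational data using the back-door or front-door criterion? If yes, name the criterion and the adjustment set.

P(H|do(D)): backdoor, adjust for {J}.

desc(D)\{D}={B,H,X}; candidates ⊆ {F,J,V}.
size 0: {}; under {} D still reaches {B,F,H,J,V} ∋ H.
{J}: D⊥H given {J} in G with D→· removed — back-door holds.
P(H|do(D)) = Σ_{J} P(H|D,J)·P(J).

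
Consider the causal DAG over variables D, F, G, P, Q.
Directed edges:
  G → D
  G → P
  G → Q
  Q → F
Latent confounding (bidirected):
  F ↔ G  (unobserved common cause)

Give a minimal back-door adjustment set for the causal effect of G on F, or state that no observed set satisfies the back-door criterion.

G→F: no observed back-door set.

desc(G)\{G}={D,F,P,Q}; candidates ⊆ {—}.
G↔F: latent back-door arc(s) into G.
size 0: {}; under {} G still reaches {F} ∋ F.
G↔F cannot be blocked by any observed set — no back-door set.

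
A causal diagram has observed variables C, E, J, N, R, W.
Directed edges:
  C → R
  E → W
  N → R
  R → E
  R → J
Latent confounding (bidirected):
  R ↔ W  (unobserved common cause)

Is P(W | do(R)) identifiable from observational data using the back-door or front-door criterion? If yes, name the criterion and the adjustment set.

desc(R)\{R}={E,J,W}; candidates ⊆ {C,N}.
R↔W: latent back-door arc(s) into R.
size 0: {}; under {} R still reaches {C,N,W} ∋ W.
size 1: {C}, {N}; under {C} R still reaches {N,W} ∋ W.
size 2: {C,N}; under {C,N} R still reaches {W} ∋ W.
R↔W cannot be blocked by any observed set — no back-door set.
{E}: (i) intercepts every directed R→W path; (ii) no back-door R→{E}; (iii) {R} blocks every back-door {E}→W. Front-door holds.
P(W|do(R)) = Σ_{E} P(E|R) Σ_{R'} P(W|E,R')P(R').

P(W|do(R)): frontdoor, adjust for {E}.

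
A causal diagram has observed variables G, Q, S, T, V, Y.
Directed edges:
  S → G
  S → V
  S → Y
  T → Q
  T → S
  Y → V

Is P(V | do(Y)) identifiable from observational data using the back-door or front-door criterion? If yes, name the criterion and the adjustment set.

desc(Y)\{Y}={V}; candidates ⊆ {G,Q,S,T}.
size 0: {}; under {} Y still reaches {G,Q,S,T,V} ∋ V.
{S}: Y⊥V given {S} in G with Y→· removed — back-door holds.
P(V|do(Y)) = Σ_{S} P(V|Y,S)·P(S).

P(V|do(Y)): backdoor, adjust for {S}.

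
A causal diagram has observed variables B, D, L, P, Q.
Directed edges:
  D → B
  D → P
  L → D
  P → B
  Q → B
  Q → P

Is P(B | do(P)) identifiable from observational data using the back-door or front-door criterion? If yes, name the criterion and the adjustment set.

desc(P)\{P}={B}; candidates ⊆ {D,L,Q}.
size 0: {}; under {} P still reaches {B,D,L,Q} ∋ B.
size 1: {D}, {L}, {Q}; under {D} P still reaches {B,Q} ∋ B.
{D,Q}: P⊥B given {D,Q} in G with P→· removed — back-door holds.
P(B|do(P)) = Σ_{D,Q} P(B|P,D,Q)·P(D,Q).

P(B|do(P)): backdoor, adjust for {D, Q}.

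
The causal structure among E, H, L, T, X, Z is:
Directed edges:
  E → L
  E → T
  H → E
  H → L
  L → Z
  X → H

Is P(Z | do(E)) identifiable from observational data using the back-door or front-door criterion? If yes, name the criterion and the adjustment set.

desc(E)\{E}={L,T,Z}; candidates ⊆ {H,X}.
size 0: {}; under {} E still reaches {H,L,X,Z} ∋ Z.
{H}: E⊥Z given {H} in G with E→· removed — back-door holds.
P(Z|do(E)) = Σ_{H} P(Z|E,H)·P(H).

P(Z|do(E)): backdoor, adjust for {H}.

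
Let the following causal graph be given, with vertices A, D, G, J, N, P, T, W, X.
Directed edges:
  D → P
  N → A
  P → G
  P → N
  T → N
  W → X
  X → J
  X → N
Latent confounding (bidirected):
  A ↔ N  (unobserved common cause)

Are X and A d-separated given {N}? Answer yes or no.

Bayes-Ball from X | {N} reaches {A,D,G,J,P,T,W}.
A ∈ reach(X|{N}) ⇒ X ⊥̸ A | {N}.

No — X and A are d-connected given {N}.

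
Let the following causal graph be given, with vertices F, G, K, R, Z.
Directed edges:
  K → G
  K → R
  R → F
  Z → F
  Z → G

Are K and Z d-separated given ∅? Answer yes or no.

Yes — K ⊥ Z | ∅.

Bayes-Ball from K | ∅ reaches {F,G,R}.
Z ∉ reach(K|∅) ⇒ K ⊥ Z | ∅.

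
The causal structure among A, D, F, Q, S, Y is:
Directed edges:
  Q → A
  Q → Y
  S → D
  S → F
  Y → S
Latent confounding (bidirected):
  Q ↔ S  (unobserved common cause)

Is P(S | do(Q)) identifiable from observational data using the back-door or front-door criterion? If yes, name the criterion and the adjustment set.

P(S|do(Q)): frontdoor, adjust for {Y}.

desc(Q)\{Q}={A,D,F,S,Y}; candidates ⊆ {—}.
Q↔S: latent back-door arc(s) into Q.
size 0: {}; under {} Q still reaches {D,F,S} ∋ S.
Q↔S cannot be blocked by any observed set — no back-door set.
{Y}: (i) intercepts every directed Q→S path; (ii) no back-door Q→{Y}; (iii) {Q} blocks every back-door {Y}→S. Front-door holds.
P(S|do(Q)) = Σ_{Y} P(Y|Q) Σ_{Q'} P(S|Y,Q')P(Q').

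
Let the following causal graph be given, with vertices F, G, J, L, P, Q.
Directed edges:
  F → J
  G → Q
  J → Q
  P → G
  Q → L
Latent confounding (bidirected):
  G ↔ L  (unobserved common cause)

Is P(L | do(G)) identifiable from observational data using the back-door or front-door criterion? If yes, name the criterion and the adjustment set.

desc(G)\{G}={L,Q}; candidates ⊆ {F,J,P}.
G↔L: latent back-door arc(s) into G.
size 0: {}; under {} G still reaches {L,P} ∋ L.
size 1: {F}, {J}, {P}; under {F} G still reaches {L,P} ∋ L.
size 2: {F,J}, {F,P}, {J,P}; under {F,J} G still reaches {L,P} ∋ L.
G↔L cannot be blocked by any observed set — no back-door set.
{Q}: (i) intercepts every directed G→L path; (ii) no back-door G→{Q}; (iii) {G} blocks every back-door {Q}→L. Front-door holds.
P(L|do(G)) = Σ_{Q} P(Q|G) Σ_{G'} P(L|Q,G')P(G').

P(L|do(G)): frontdoor, adjust for {Q}.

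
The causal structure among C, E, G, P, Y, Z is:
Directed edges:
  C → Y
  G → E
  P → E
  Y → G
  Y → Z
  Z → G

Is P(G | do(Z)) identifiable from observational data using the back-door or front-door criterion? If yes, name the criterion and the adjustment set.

P(G|do(Z)): backdoor, adjust for {Y}.

desc(Z)\{Z}={E,G}; candidates ⊆ {C,P,Y}.
size 0: {}; under {} Z still reaches {C,E,G,Y} ∋ G.
{Y}: Z⊥G given {Y} in G with Z→· removed — back-door holds.
P(G|do(Z)) = Σ_{Y} P(G|Z,Y)·P(Y).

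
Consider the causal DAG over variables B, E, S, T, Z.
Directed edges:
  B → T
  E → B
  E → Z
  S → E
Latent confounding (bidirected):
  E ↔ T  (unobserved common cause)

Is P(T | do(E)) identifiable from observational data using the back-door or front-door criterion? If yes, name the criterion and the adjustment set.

P(T|do(E)): frontdoor, adjust for {B}.

desc(E)\{E}={B,T,Z}; candidates ⊆ {S}.
E↔T: latent back-door arc(s) into E.
size 0: {}; under {} E still reaches {S,T} ∋ T.
size 1: {S}; under {S} E still reaches {T} ∋ T.
E↔T cannot be blocked by any observed set — no back-door set.
{B}: (i) intercepts every directed E→T path; (ii) no back-door E→{B}; (iii) {E} blocks every back-door {B}→T. Front-door holds.
P(T|do(E)) = Σ_{B} P(B|E) Σ_{E'} P(T|B,E')P(E').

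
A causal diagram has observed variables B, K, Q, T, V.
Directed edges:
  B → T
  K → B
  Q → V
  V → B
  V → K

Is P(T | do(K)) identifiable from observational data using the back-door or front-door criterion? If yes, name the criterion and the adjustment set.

P(T|do(K)): backdoor, adjust for {V}.

desc(K)\{K}={B,T}; candidates ⊆ {Q,V}.
size 0: {}; under {} K still reaches {B,Q,T,V} ∋ T.
{V}: K⊥T given {V} in G with K→· removed — back-door holds.
P(T|do(K)) = Σ_{V} P(T|K,V)·P(V).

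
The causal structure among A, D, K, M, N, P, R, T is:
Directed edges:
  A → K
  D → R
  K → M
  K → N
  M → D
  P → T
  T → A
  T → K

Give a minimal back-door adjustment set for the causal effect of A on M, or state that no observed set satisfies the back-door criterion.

desc(A)\{A}={D,K,M,N,R}; candidates ⊆ {P,T}.
size 0: {}; under {} A still reaches {D,K,M,N,P,R,T} ∋ M.
{T}: A⊥M given {T} in G with A→· removed — back-door holds.

A→M: minimal back-door set {T}.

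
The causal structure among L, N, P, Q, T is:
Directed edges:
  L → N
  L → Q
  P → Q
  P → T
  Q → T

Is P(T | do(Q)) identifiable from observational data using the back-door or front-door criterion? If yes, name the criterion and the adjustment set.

desc(Q)\{Q}={T}; candidates ⊆ {L,N,P}.
size 0: {}; under {} Q still reaches {L,N,P,T} ∋ T.
{P}: Q⊥T given {P} in G with Q→· removed — back-door holds.
P(T|do(Q)) = Σ_{P} P(T|Q,P)·P(P).

P(T|do(Q)): backdoor, adjust for {P}.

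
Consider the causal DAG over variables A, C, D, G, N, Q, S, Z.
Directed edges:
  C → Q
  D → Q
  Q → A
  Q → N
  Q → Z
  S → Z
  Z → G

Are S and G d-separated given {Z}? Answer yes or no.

Bayes-Ball from S | {Z} reaches {A,C,D,N,Q}.
G ∉ reach(S|{Z}) ⇒ S ⊥ G | {Z}.

Yes — S ⊥ G | {Z}.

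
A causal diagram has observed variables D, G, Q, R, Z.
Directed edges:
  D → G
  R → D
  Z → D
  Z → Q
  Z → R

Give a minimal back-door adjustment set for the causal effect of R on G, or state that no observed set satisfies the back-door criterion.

R→G: minimal back-door set {Z}.

desc(R)\{R}={D,G}; candidates ⊆ {Q,Z}.
size 0: {}; under {} R still reaches {D,G,Q,Z} ∋ G.
{Z}: R⊥G given {Z} in G with R→· removed — back-door holds.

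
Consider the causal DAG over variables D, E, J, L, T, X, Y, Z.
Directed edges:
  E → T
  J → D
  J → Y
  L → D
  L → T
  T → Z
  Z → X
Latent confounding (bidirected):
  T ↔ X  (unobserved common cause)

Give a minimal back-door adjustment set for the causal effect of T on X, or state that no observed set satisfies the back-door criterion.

desc(T)\{T}={X,Z}; candidates ⊆ {D,E,J,L,Y}.
T↔X: latent back-door arc(s) into T.
size 0: {}; under {} T still reaches {D,E,L,X} ∋ X.
size 1: {D}, {E}, {J} …(+2); under {D} T still reaches {E,J,L,X,Y} ∋ X.
size 2: {D,E}, {D,J}, {D,L} …(+7); under {D,E} T still reaches {J,L,X,Y} ∋ X.
T↔X cannot be blocked by any observed set — no back-door set.

T→X: no observed back-door set.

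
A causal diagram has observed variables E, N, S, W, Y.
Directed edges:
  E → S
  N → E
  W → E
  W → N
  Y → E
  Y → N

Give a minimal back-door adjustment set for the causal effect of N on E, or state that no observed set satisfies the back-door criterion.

N→E: minimal back-door set {W, Y}.

desc(N)\{N}={E,S}; candidates ⊆ {W,Y}.
size 0: {}; under {} N still reaches {E,S,W,Y} ∋ E.
size 1: {W}, {Y}; under {W} N still reaches {E,S,Y} ∋ E.
{W,Y}: N⊥E given {W,Y} in G with N→· removed — back-door holds.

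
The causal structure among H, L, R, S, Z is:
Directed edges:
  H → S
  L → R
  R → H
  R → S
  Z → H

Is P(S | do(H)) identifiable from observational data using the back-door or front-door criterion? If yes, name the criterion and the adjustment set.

P(S|do(H)): backdoor, adjust for {R}.

desc(H)\{H}={S}; candidates ⊆ {L,R,Z}.
size 0: {}; under {} H still reaches {L,R,S,Z} ∋ S.
{R}: H⊥S given {R} in G with H→· removed — back-door holds.
P(S|do(H)) = Σ_{R} P(S|H,R)·P(R).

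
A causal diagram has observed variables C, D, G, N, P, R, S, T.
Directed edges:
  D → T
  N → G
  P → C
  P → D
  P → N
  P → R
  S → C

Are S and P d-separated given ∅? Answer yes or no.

Bayes-Ball from S | ∅ reaches {C}.
P ∉ reach(S|∅) ⇒ S ⊥ P | ∅.

Yes — S ⊥ P | ∅.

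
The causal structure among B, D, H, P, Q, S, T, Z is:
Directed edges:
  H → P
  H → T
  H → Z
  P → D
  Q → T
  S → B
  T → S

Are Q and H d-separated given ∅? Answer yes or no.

Bayes-Ball from Q | ∅ reaches {B,S,T}.
H ∉ reach(Q|∅) ⇒ Q ⊥ H | ∅.

Yes — Q ⊥ H | ∅.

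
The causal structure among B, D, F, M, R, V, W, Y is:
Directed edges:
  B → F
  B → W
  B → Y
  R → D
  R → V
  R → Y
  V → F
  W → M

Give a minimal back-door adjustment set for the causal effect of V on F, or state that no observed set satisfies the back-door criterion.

desc(V)\{V}={F}; candidates ⊆ {B,D,M,R,W,Y}.
∅: V⊥F given ∅ in G with V→· removed — back-door holds.

V→F: minimal back-door set ∅.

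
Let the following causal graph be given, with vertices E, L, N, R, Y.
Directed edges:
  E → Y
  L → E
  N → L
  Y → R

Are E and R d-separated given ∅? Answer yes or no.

Bayes-Ball from E | ∅ reaches {L,N,R,Y}.
R ∈ reach(E|∅) ⇒ E ⊥̸ R | ∅.

No — E and R are d-connected given ∅.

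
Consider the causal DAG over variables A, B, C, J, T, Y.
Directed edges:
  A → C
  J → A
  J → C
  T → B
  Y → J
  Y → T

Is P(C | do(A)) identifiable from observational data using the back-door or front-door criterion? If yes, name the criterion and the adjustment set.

P(C|do(A)): backdoor, adjust for {J}.

desc(A)\{A}={C}; candidates ⊆ {B,J,T,Y}.
size 0: {}; under {} A still reaches {B,C,J,T,Y} ∋ C.
{J}: A⊥C given {J} in G with A→· removed — back-door holds.
P(C|do(A)) = Σ_{J} P(C|A,J)·P(J).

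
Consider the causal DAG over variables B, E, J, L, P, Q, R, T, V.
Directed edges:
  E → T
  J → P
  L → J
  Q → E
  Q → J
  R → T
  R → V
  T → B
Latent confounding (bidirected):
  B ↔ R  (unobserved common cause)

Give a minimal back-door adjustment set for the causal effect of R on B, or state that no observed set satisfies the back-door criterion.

R→B: no observed back-door set.

desc(R)\{R}={B,T,V}; candidates ⊆ {E,J,L,P,Q}.
R↔B: latent back-door arc(s) into R.
size 0: {}; under {} R still reaches {B} ∋ B.
size 1: {E}, {J}, {L} …(+2); under {E} R still reaches {B} ∋ B.
size 2: {E,J}, {E,L}, {E,P} …(+7); under {E,J} R still reaches {B} ∋ B.
R↔B cannot be blocked by any observed set — no back-door set.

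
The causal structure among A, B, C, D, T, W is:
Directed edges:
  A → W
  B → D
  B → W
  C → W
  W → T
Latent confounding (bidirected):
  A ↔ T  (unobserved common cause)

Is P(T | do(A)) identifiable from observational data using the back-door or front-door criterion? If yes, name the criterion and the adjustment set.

P(T|do(A)): frontdoor, adjust for {W}.

desc(A)\{A}={T,W}; candidates ⊆ {B,C,D}.
A↔T: latent back-door arc(s) into A.
size 0: {}; under {} A still reaches {T} ∋ T.
size 1: {B}, {C}, {D}; under {B} A still reaches {T} ∋ T.
size 2: {B,C}, {B,D}, {C,D}; under {B,C} A still reaches {T} ∋ T.
A↔T cannot be blocked by any observed set — no back-door set.
{W}: (i) intercepts every directed A→T path; (ii) no back-door A→{W}; (iii) {A} blocks every back-door {W}→T. Front-door holds.
P(T|do(A)) = Σ_{W} P(W|A) Σ_{A'} P(T|W,A')P(A').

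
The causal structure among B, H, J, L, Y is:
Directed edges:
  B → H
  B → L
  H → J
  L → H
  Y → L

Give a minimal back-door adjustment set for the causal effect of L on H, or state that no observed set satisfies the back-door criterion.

L→H: minimal back-door set {B}.

desc(L)\{L}={H,J}; candidates ⊆ {B,Y}.
size 0: {}; under {} L still reaches {B,H,J,Y} ∋ H.
{B}: L⊥H given {B} in G with L→· removed — back-door holds.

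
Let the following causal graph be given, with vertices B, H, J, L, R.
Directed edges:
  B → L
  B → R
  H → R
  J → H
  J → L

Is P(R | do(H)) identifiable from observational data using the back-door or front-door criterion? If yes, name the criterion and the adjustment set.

P(R|do(H)): backdoor, adjust for ∅.

desc(H)\{H}={R}; candidates ⊆ {B,J,L}.
∅: H⊥R given ∅ in G with H→· removed — back-door holds.
P(R|do(H)) = P(R|H) — no adjustment needed.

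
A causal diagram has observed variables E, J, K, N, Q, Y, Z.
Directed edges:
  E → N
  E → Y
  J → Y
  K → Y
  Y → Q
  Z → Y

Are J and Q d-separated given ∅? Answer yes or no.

No — J and Q are d-connected given ∅.

Bayes-Ball from J | ∅ reaches {Q,Y}.
Q ∈ reach(J|∅) ⇒ J ⊥̸ Q | ∅.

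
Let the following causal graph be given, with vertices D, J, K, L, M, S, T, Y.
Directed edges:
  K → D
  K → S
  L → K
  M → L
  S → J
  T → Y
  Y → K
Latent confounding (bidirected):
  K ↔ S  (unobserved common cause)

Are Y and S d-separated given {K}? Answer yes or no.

No — Y and S are d-connected given {K}.

Bayes-Ball from Y | {K} reaches {J,L,M,S,T}.
S ∈ reach(Y|{K}) ⇒ Y ⊥̸ S | {K}.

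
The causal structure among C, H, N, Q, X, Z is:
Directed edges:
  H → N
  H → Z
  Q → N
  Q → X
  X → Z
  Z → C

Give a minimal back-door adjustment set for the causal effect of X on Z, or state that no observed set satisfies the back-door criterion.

desc(X)\{X}={C,Z}; candidates ⊆ {H,N,Q}.
∅: X⊥Z given ∅ in G with X→· removed — back-door holds.

X→Z: minimal back-door set ∅.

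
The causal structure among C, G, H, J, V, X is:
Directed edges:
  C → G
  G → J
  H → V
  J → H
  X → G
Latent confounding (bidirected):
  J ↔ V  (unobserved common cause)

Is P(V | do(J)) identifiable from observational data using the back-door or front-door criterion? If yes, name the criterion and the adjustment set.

P(V|do(J)): frontdoor, adjust for {H}.

desc(J)\{J}={H,V}; candidates ⊆ {C,G,X}.
J↔V: latent back-door arc(s) into J.
size 0: {}; under {} J still reaches {C,G,V,X} ∋ V.
size 1: {C}, {G}, {X}; under {C} J still reaches {G,V,X} ∋ V.
size 2: {C,G}, {C,X}, {G,X}; under {C,G} J still reaches {V} ∋ V.
J↔V cannot be blocked by any observed set — no back-door set.
{H}: (i) intercepts every directed J→V path; (ii) no back-door J→{H}; (iii) {J} blocks every back-door {H}→V. Front-door holds.
P(V|do(J)) = Σ_{H} P(H|J) Σ_{J'} P(V|H,J')P(J').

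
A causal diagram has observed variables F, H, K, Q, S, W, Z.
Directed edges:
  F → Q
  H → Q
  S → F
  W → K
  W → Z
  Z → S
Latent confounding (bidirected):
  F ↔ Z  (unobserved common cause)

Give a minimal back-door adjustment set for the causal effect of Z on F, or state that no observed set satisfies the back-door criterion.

desc(Z)\{Z}={F,Q,S}; candidates ⊆ {H,K,W}.
Z↔F: latent back-door arc(s) into Z.
size 0: {}; under {} Z still reaches {F,K,Q,W} ∋ F.
size 1: {H}, {K}, {W}; under {H} Z still reaches {F,K,Q,W} ∋ F.
size 2: {H,K}, {H,W}, {K,W}; under {H,K} Z still reaches {F,Q,W} ∋ F.
Z↔F cannot be blocked by any observed set — no back-door set.

Z→F: no observed back-door set.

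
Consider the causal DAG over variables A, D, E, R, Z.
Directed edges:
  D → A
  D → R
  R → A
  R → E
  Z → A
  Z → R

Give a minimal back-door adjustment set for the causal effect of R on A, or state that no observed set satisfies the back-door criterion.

R→A: minimal back-door set {D, Z}.

desc(R)\{R}={A,E}; candidates ⊆ {D,Z}.
size 0: {}; under {} R still reaches {A,D,Z} ∋ A.
size 1: {D}, {Z}; under {D} R still reaches {A,Z} ∋ A.
{D,Z}: R⊥A given {D,Z} in G with R→· removed — back-door holds.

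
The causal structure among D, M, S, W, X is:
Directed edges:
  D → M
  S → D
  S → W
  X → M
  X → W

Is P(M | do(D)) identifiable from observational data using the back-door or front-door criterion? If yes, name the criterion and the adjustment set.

desc(D)\{D}={M}; candidates ⊆ {S,W,X}.
∅: D⊥M given ∅ in G with D→· removed — back-door holds.
P(M|do(D)) = P(M|D) — no adjustment needed.

P(M|do(D)): backdoor, adjust for ∅.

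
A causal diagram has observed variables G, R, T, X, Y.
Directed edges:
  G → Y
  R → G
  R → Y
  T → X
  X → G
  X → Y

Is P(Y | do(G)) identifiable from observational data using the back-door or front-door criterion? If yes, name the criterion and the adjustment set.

desc(G)\{G}={Y}; candidates ⊆ {R,T,X}.
size 0: {}; under {} G still reaches {R,T,X,Y} ∋ Y.
size 1: {R}, {T}, {X}; under {R} G still reaches {T,X,Y} ∋ Y.
{R,X}: G⊥Y given {R,X} in G with G→· removed — back-door holds.
P(Y|do(G)) = Σ_{R,X} P(Y|G,R,X)·P(R,X).

P(Y|do(G)): backdoor, adjust for {R, X}.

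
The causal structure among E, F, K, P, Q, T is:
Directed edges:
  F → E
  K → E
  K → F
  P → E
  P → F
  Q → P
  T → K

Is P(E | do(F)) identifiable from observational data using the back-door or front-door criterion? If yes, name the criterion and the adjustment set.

P(E|do(F)): backdoor, adjust for {K, P}.

desc(F)\{F}={E}; candidates ⊆ {K,P,Q,T}.
size 0: {}; under {} F still reaches {E,K,P,Q,T} ∋ E.
size 1: {K}, {P}, {Q} …(+1); under {K} F still reaches {E,P,Q} ∋ E.
{K,P}: F⊥E given {K,P} in G with F→· removed — back-door holds.
P(E|do(F)) = Σ_{K,P} P(E|F,K,P)·P(K,P).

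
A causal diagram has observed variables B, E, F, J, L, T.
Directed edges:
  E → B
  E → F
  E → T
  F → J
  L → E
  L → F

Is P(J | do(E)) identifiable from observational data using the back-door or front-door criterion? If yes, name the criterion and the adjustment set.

P(J|do(E)): backdoor, adjust for {L}.

desc(E)\{E}={B,F,J,T}; candidates ⊆ {L}.
size 0: {}; under {} E still reaches {F,J,L} ∋ J.
{L}: E⊥J given {L} in G with E→· removed — back-door holds.
P(J|do(E)) = Σ_{L} P(J|E,L)·P(L).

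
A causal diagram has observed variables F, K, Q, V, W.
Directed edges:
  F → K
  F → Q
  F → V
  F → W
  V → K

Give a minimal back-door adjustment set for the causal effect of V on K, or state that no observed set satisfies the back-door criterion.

V→K: minimal back-door set {F}.

desc(V)\{V}={K}; candidates ⊆ {F,Q,W}.
size 0: {}; under {} V still reaches {F,K,Q,W} ∋ K.
{F}: V⊥K given {F} in G with V→· removed — back-door holds.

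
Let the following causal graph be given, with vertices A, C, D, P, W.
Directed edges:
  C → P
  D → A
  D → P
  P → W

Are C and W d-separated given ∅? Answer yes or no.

Bayes-Ball from C | ∅ reaches {P,W}.
W ∈ reach(C|∅) ⇒ C ⊥̸ W | ∅.

No — C and W are d-connected given ∅.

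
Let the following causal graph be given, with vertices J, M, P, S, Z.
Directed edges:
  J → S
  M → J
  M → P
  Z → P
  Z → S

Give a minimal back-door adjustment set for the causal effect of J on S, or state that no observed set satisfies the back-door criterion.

J→S: minimal back-door set ∅.

desc(J)\{J}={S}; candidates ⊆ {M,P,Z}.
∅: J⊥S given ∅ in G with J→· removed — back-door holds.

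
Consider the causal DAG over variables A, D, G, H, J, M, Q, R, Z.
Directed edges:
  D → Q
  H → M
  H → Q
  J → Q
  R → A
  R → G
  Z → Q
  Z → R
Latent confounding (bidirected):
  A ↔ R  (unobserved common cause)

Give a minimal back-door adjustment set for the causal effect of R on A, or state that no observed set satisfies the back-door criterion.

desc(R)\{R}={A,G}; candidates ⊆ {D,H,J,M,Q,Z}.
R↔A: latent back-door arc(s) into R.
size 0: {}; under {} R still reaches {A,Q,Z} ∋ A.
size 1: {D}, {H}, {J} …(+3); under {D} R still reaches {A,Q,Z} ∋ A.
size 2: {D,H}, {D,J}, {D,M} …(+12); under {D,H} R still reaches {A,Q,Z} ∋ A.
R↔A cannot be blocked by any observed set — no back-door set.

R→A: no observed back-door set.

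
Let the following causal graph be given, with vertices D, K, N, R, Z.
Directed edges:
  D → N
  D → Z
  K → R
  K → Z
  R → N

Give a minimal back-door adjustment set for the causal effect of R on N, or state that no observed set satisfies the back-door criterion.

desc(R)\{R}={N}; candidates ⊆ {D,K,Z}.
∅: R⊥N given ∅ in G with R→· removed — back-door holds.

R→N: minimal back-door set ∅.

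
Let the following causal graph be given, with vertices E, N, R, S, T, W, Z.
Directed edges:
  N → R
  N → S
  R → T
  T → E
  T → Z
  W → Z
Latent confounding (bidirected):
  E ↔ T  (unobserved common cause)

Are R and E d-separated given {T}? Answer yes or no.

No — R and E are d-connected given {T}.

Bayes-Ball from R | {T} reaches {E,N,S}.
E ∈ reach(R|{T}) ⇒ R ⊥̸ E | {T}.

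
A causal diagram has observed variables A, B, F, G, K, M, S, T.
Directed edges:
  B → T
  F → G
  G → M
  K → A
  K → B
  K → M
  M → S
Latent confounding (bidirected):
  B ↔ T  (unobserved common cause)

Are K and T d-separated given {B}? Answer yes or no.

Bayes-Ball from K | {B} reaches {A,M,S,T}.
T ∈ reach(K|{B}) ⇒ K ⊥̸ T | {B}.

No — K and T are d-connected given {B}.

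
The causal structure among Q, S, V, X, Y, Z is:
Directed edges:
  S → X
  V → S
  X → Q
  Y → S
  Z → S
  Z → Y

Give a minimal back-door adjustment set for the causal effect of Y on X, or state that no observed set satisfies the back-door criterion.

Y→X: minimal back-door set {Z}.

desc(Y)\{Y}={Q,S,X}; candidates ⊆ {V,Z}.
size 0: {}; under {} Y still reaches {Q,S,X,Z} ∋ X.
{Z}: Y⊥X given {Z} in G with Y→· removed — back-door holds.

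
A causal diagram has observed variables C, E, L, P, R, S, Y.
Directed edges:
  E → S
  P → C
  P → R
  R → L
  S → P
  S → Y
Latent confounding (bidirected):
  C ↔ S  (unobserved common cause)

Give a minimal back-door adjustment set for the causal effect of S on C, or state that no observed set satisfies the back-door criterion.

S→C: no observed back-door set.

desc(S)\{S}={C,L,P,R,Y}; candidates ⊆ {E}.
S↔C: latent back-door arc(s) into S.
size 0: {}; under {} S still reaches {C,E} ∋ C.
size 1: {E}; under {E} S still reaches {C} ∋ C.
S↔C cannot be blocked by any observed set — no back-door set.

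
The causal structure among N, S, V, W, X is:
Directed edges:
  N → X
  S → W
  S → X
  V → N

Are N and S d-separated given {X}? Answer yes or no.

No — N and S are d-connected given {X}.

Bayes-Ball from N | {X} reaches {S,V,W}.
S ∈ reach(N|{X}) ⇒ N ⊥̸ S | {X}.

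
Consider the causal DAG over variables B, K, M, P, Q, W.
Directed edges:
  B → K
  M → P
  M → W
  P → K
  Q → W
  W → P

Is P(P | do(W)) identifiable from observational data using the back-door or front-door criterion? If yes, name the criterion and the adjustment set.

P(P|do(W)): backdoor, adjust for {M}.

desc(W)\{W}={K,P}; candidates ⊆ {B,M,Q}.
size 0: {}; under {} W still reaches {K,M,P,Q} ∋ P.
{M}: W⊥P given {M} in G with W→· removed — back-door holds.
P(P|do(W)) = Σ_{M} P(P|W,M)·P(M).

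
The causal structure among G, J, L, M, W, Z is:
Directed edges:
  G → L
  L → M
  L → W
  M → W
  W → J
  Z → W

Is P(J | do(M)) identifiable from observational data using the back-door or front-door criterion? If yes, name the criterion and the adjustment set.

P(J|do(M)): backdoor, adjust for {L}.

desc(M)\{M}={J,W}; candidates ⊆ {G,L,Z}.
size 0: {}; under {} M still reaches {G,J,L,W} ∋ J.
{L}: M⊥J given {L} in G with M→· removed — back-door holds.
P(J|do(M)) = Σ_{L} P(J|M,L)·P(L).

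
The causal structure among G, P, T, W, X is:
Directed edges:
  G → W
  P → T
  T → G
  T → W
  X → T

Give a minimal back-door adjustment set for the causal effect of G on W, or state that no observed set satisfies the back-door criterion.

desc(G)\{G}={W}; candidates ⊆ {P,T,X}.
size 0: {}; under {} G still reaches {P,T,W,X} ∋ W.
{T}: G⊥W given {T} in G with G→· removed — back-door holds.

G→W: minimal back-door set {T}.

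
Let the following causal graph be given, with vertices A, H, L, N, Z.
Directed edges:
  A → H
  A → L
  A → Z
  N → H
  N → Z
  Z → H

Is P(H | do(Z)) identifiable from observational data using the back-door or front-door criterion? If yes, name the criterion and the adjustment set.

P(H|do(Z)): backdoor, adjust for {A, N}.

desc(Z)\{Z}={H}; candidates ⊆ {A,L,N}.
size 0: {}; under {} Z still reaches {A,H,L,N} ∋ H.
size 1: {A}, {L}, {N}; under {A} Z still reaches {H,N} ∋ H.
{A,N}: Z⊥H given {A,N} in G with Z→· removed — back-door holds.
P(H|do(Z)) = Σ_{A,N} P(H|Z,A,N)·P(A,N).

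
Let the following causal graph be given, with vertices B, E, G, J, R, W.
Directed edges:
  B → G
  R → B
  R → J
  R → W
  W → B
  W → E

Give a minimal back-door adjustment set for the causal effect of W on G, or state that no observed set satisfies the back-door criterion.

W→G: minimal back-door set {R}.

desc(W)\{W}={B,E,G}; candidates ⊆ {J,R}.
size 0: {}; under {} W still reaches {B,G,J,R} ∋ G.
{R}: W⊥G given {R} in G with W→· removed — back-door holds.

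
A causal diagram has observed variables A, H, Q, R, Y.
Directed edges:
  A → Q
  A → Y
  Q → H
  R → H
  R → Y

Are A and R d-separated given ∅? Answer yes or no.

Yes — A ⊥ R | ∅.

Bayes-Ball from A | ∅ reaches {H,Q,Y}.
R ∉ reach(A|∅) ⇒ A ⊥ R | ∅.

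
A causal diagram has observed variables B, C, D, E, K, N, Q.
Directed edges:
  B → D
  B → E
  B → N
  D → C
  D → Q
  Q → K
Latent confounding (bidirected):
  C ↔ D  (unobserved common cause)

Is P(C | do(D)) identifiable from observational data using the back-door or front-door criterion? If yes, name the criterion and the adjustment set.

P(C|do(D)): not identifiable (no BD/FD set).

desc(D)\{D}={C,K,Q}; candidates ⊆ {B,E,N}.
D↔C: latent back-door arc(s) into D.
size 0: {}; under {} D still reaches {B,C,E,N} ∋ C.
size 1: {B}, {E}, {N}; under {B} D still reaches {C} ∋ C.
size 2: {B,E}, {B,N}, {E,N}; under {B,E} D still reaches {C} ∋ C.
D↔C cannot be blocked by any observed set — no back-door set.
No mediator lies on a directed D→…→C path.
Neither criterion identifies P(C|do(D)) in this graph.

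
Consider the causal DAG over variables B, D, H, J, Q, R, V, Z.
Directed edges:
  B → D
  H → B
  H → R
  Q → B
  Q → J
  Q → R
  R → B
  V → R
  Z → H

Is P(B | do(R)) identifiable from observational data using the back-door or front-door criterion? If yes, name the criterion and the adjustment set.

P(B|do(R)): backdoor, adjust for {H, Q}.

desc(R)\{R}={B,D}; candidates ⊆ {H,J,Q,V,Z}.
size 0: {}; under {} R still reaches {B,D,H,J,Q,V,Z} ∋ B.
size 1: {H}, {J}, {Q} …(+2); under {H} R still reaches {B,D,J,Q,V} ∋ B.
{H,Q}: R⊥B given {H,Q} in G with R→· removed — back-door holds.
P(B|do(R)) = Σ_{H,Q} P(B|R,H,Q)·P(H,Q).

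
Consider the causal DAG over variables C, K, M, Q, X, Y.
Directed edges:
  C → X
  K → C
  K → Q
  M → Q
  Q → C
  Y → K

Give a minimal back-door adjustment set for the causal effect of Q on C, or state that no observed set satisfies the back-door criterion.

desc(Q)\{Q}={C,X}; candidates ⊆ {K,M,Y}.
size 0: {}; under {} Q still reaches {C,K,M,X,Y} ∋ C.
{K}: Q⊥C given {K} in G with Q→· removed — back-door holds.

Q→C: minimal back-door set {K}.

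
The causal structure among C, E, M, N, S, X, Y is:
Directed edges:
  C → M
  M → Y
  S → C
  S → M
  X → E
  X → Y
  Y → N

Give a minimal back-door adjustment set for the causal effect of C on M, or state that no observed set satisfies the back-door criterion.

C→M: minimal back-door set {S}.

desc(C)\{C}={M,N,Y}; candidates ⊆ {E,S,X}.
size 0: {}; under {} C still reaches {M,N,S,Y} ∋ M.
{S}: C⊥M given {S} in G with C→· removed — back-door holds.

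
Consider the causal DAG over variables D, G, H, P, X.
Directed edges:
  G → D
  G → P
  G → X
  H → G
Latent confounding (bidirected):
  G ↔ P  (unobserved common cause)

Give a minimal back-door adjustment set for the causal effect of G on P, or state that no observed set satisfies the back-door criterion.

G→P: no observed back-door set.

desc(G)\{G}={D,P,X}; candidates ⊆ {H}.
G↔P: latent back-door arc(s) into G.
size 0: {}; under {} G still reaches {H,P} ∋ P.
size 1: {H}; under {H} G still reaches {P} ∋ P.
G↔P cannot be blocked by any observed set — no back-door set.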